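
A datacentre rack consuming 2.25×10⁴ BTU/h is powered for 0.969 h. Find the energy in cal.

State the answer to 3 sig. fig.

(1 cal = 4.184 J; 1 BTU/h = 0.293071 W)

2.25×10⁴ BTU/h × 0.293071 → 6594.1 W
0.969 h × 3600 → 3488.4 s
E = P × t = 6594.1 W × 3488.4 s = 2.30029×10⁷ J
2.30029×10⁷ J ÷ (4.184 J/cal) = 5.49783×10⁶ cal

5.50×10⁶ cal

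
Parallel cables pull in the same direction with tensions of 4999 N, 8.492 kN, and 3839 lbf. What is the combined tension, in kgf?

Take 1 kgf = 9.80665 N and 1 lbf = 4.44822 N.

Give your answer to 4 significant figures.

3117 kgf

4999 N (already N)
8.492 kN × 1000 = 8492 N
3839 lbf × 4.44822 = 17076.7 N
Sum: 4999 + 8492 + 17076.7 = 30567.7 N
In kgf: 30567.7 / 9.80665 = 3117.04 kgf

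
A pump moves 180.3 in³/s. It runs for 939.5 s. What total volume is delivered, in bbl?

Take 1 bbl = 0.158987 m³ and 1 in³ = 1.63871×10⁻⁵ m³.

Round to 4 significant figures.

180.3 in³/s → 0.00295459 m³/s
V = Q × t = 0.00295459 × 939.5 = 2.77584 m³
In bbl: 2.77584 / 0.158987 = 17.4595 bbl

17.46 bbl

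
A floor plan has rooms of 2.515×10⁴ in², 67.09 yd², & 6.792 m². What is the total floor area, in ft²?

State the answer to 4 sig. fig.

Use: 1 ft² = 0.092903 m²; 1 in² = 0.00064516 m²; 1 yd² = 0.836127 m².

2.515×10⁴ in² × 0.00064516 → 16.2258 m²
67.09 yd² × 0.836127 → 56.0958 m²
6.792 m² (already m²)
Sum: 16.2258 + 56.0958 + 6.792 = 79.1136 m²
In ft²: 79.1136 / 0.092903 = 851.572 ft²

851.6 ft²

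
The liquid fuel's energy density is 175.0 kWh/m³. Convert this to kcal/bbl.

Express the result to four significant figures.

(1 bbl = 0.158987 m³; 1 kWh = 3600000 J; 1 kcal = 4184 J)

175.0 kWh/m³ × 3600000 J/kWh = 6.3×10⁸ J/m³
6.3×10⁸ J/m³ ÷ 4184 J/kcal × 0.158987 m³/bbl = 23939.2 kcal/bbl

2.394×10⁴ kcal/bbl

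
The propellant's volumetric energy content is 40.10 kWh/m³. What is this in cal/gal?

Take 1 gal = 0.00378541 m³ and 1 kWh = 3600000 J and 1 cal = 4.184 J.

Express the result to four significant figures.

1.306×10⁵ cal/gal

40.10 kWh/m³ × 3600000 J/kWh = 1.4436×10⁸ J/m³
1.4436×10⁸ J/m³ ÷ 4.184 J/cal × 0.00378541 m³/gal = 130608 cal/gal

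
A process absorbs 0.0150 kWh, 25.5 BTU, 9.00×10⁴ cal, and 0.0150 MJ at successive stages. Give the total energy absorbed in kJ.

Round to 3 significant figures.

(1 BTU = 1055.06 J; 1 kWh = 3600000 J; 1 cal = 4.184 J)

472 kJ

0.0150 kWh × 3600000 = 54000 J
25.5 BTU × 1055.06 = 26904 J
9.00×10⁴ cal × 4.184 = 376560 J
0.0150 MJ × 1000000 = 15000 J
Total: 54000 + 26904 + 376560 + 15000 = 472464 J
In kJ: 472464 / 1000 = 472.464 kJ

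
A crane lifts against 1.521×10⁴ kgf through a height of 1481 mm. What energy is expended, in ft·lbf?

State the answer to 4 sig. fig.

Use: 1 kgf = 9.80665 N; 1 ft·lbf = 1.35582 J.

1.521×10⁴ kgf × 9.80665 → 149159 N
1481 mm × 0.001 → 1.481 m
W = F × d = 149159 N × 1.481 m = 220904 J
220904 J ÷ (1.35582 J/ft·lbf) = 162930 ft·lbf

1.629×10⁵ ft·lbf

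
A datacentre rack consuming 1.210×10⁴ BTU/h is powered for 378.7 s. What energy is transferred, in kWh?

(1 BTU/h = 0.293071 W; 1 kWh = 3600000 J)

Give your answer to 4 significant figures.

0.3730 kWh

1.210×10⁴ BTU/h × 0.293071 → 3546.16 W
E = P × t = 3546.16 W × 378.7 s = 1.34293×10⁶ J
1.34293×10⁶ J ÷ (3600000 J/kWh) = 0.373036 kWh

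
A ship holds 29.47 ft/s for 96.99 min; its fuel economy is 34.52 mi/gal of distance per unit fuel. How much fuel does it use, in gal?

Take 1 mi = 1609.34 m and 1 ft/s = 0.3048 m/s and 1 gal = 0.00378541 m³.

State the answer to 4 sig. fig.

29.47 ft/s → 8.98246 m/s
96.99 min → 5819.4 s
d = v × t = 8.98246 × 5819.4 = 52272.5 m
34.52 mi/gal → 1.46759×10⁷ m/m³
V = d / (distance per unit fuel) = 52272.5 / 1.46759×10⁷ = 0.00356179 m³
In gal: 0.00356179 / 0.00378541 = 0.940926 gal

0.9409 gal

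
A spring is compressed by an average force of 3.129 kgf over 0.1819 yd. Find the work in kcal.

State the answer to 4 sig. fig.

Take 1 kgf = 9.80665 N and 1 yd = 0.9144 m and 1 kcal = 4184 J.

3.129 kgf × 9.80665 = 30.685 N
0.1819 yd × 0.9144 = 0.166329 m
W = F × d = 30.685 N × 0.166329 m = 5.10381 J
5.10381 J ÷ (4184 J/kcal) = 0.00121984 kcal

0.001220 kcal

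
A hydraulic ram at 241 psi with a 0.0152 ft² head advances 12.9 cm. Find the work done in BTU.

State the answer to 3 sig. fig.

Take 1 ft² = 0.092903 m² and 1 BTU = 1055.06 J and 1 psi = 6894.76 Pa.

241 psi → 1.66164×10⁶ Pa
0.0152 ft² → 0.00141213 m²
F = P × A = 1.66164×10⁶ × 0.00141213 = 2346.45 N
12.9 cm → 0.129 m
W = F × d = 2346.45 × 0.129 = 302.692 J
In BTU: 302.692 / 1055.06 = 0.286896 BTU

0.287 BTU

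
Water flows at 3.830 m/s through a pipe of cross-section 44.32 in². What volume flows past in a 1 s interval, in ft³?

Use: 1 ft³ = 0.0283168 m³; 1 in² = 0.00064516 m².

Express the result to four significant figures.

44.32 in² × 0.00064516 → 0.0285935 m²
V = v × A × t = 3.83 m/s × 0.0285935 m² × 1 s = 0.109513 m³
0.109513 m³ ÷ (0.0283168 m³/ft³) = 3.86742 ft³

3.867 ft³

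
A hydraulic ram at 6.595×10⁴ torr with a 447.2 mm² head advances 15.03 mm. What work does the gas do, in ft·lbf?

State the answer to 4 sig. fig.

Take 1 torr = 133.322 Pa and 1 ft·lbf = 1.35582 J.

43.59 ft·lbf

6.595×10⁴ torr → 8.79259×10⁶ Pa
447.2 mm² → 4.472×10⁻⁴ m²
F = P × A = 8.79259×10⁶ × 4.472×10⁻⁴ = 3932.05 N
15.03 mm → 0.01503 m
W = F × d = 3932.05 × 0.01503 = 59.0987 J
In ft·lbf: 59.0987 / 1.35582 = 43.5889 ft·lbf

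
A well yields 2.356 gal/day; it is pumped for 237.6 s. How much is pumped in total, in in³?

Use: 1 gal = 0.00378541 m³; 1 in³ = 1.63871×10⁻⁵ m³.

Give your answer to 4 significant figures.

2.356 gal/day → 1.03223×10⁻⁷ m³/s
V = Q × t = 1.03223×10⁻⁷ × 237.6 = 2.45258×10⁻⁵ m³
In in³: 2.45258×10⁻⁵ / 1.63871×10⁻⁵ = 1.49665 in³

1.497 in³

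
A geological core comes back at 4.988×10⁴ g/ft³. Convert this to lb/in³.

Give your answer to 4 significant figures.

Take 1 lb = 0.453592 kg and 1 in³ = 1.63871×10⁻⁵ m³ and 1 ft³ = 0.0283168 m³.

4.988×10⁴ g/ft³ × 0.001 kg/g ÷ 0.0283168 m³/ft³ = 1761.5 kg/m³
1761.5 kg/m³ ÷ 0.453592 kg/lb × 1.63871×10⁻⁵ m³/in³ = 0.0636384 lb/in³

0.06364 lb/in³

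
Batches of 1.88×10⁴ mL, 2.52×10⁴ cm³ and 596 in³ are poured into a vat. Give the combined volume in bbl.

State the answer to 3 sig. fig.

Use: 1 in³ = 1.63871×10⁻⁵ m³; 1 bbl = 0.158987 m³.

1.88×10⁴ mL × 10⁻⁶ = 0.0188 m³
2.52×10⁴ cm³ × 10⁻⁶ = 0.0252 m³
596 in³ × 1.63871×10⁻⁵ = 0.00976671 m³
Combined: 0.0188 + 0.0252 + 0.00976671 = 0.0537667 m³
In bbl: 0.0537667 / 0.158987 = 0.338183 bbl

0.338 bbl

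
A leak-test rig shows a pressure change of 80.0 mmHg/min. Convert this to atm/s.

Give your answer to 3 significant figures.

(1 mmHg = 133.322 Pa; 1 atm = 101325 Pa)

0.00175 atm/s

80.0 mmHg/min × 133.322 Pa/mmHg ÷ 60 s/min = 177.763 Pa/s
177.763 Pa/s ÷ 101325 Pa/atm = 0.00175438 atm/s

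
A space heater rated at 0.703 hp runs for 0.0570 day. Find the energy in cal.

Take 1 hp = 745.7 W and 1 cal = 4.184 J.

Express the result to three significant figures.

0.703 hp × 745.7 = 524.227 W
0.0570 day × 86400 = 4924.8 s
E = P × t = 524.227 W × 4924.8 s = 2.58171×10⁶ J
2.58171×10⁶ J ÷ (4.184 J/cal) = 617043 cal

6.17×10⁵ cal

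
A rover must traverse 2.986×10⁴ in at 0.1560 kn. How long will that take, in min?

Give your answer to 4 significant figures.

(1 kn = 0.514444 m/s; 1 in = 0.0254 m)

2.986×10⁴ in × 0.0254 → 758.444 m
0.1560 kn × 0.514444 → 0.0802533 m/s
t = d / v = 758.444 m / 0.0802533 m/s = 9450.63 s
9450.63 s ÷ (60 s/min) = 157.51 min

157.5 min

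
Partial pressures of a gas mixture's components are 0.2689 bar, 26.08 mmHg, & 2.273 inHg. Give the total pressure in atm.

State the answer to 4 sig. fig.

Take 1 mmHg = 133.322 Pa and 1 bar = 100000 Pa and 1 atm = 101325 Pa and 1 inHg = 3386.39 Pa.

0.3757 atm

0.2689 bar × 100000 → 26890 Pa
26.08 mmHg × 133.322 → 3477.04 Pa
2.273 inHg × 3386.39 → 7697.26 Pa
Total: 26890 + 3477.04 + 7697.26 = 38064.3 Pa
In atm: 38064.3 / 101325 = 0.375665 atm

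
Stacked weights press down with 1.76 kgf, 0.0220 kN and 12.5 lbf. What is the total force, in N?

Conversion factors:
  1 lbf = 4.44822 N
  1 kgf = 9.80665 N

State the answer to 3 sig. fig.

1.76 kgf × 9.80665 = 17.2597 N
0.0220 kN × 1000 = 22 N
12.5 lbf × 4.44822 = 55.6028 N
Combined: 17.2597 + 22 + 55.6028 = 94.8625 N

94.9 N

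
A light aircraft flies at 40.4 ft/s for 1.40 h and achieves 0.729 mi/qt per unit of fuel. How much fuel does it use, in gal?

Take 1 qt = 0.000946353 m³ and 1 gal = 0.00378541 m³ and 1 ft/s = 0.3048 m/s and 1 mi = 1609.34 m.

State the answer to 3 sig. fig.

40.4 ft/s → 12.3139 m/s
1.40 h → 5040 s
d = v × t = 12.3139 × 5040 = 62062.1 m
0.729 mi/qt → 1.23972×10⁶ m/m³
V = d / (distance per unit fuel) = 62062.1 / 1.23972×10⁶ = 0.0500614 m³
In gal: 0.0500614 / 0.00378541 = 13.2248 gal

13.2 gal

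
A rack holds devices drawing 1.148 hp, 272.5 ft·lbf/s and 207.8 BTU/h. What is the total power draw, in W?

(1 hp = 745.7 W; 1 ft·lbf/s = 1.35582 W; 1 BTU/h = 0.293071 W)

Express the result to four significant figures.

1286 W

1.148 hp × 745.7 = 856.064 W
272.5 ft·lbf/s × 1.35582 = 369.461 W
207.8 BTU/h × 0.293071 = 60.9002 W
Sum: 856.064 + 369.461 + 60.9002 = 1286.43 W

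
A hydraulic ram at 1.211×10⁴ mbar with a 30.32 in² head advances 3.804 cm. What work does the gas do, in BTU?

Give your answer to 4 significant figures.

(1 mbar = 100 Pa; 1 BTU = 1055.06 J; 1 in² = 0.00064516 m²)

0.8541 BTU

1.211×10⁴ mbar → 1.211×10⁶ Pa
30.32 in² → 0.0195613 m²
F = P × A = 1.211×10⁶ × 0.0195613 = 23688.7 N
3.804 cm → 0.03804 m
W = F × d = 23688.7 × 0.03804 = 901.118 J
In BTU: 901.118 / 1055.06 = 0.854092 BTU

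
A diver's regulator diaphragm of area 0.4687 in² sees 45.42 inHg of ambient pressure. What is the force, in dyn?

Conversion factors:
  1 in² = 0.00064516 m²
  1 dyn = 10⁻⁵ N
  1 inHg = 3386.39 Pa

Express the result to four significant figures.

45.42 inHg × 3386.39 → 153810 Pa
0.4687 in² × 0.00064516 → 3.02386×10⁻⁴ m²
F = P × A = 153810 Pa × 3.02386×10⁻⁴ m² = 46.51 N
46.51 N ÷ (10⁻⁵ N/dyn) = 4.651×10⁶ dyn

4.651×10⁶ dyn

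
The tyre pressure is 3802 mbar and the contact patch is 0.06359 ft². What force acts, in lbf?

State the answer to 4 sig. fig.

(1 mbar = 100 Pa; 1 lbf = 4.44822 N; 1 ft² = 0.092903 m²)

3802 mbar × 100 = 380200 Pa
0.06359 ft² × 0.092903 = 0.0059077 m²
F = P × A = 380200 Pa × 0.0059077 m² = 2246.11 N
2246.11 N ÷ (4.44822 N/lbf) = 504.946 lbf

504.9 lbf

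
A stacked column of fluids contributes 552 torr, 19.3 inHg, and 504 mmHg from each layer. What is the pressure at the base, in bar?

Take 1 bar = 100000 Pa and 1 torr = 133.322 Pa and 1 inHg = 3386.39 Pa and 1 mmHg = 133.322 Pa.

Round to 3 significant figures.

552 torr × 133.322 = 73593.7 Pa
19.3 inHg × 3386.39 = 65357.3 Pa
504 mmHg × 133.322 = 67194.3 Pa
Combined: 73593.7 + 65357.3 + 67194.3 = 206145 Pa
In bar: 206145 / 100000 = 2.06145 bar

2.06 bar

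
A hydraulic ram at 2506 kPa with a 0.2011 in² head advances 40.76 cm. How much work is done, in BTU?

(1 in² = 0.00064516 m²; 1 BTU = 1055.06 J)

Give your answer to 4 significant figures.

0.1256 BTU

2506 kPa → 2.506×10⁶ Pa
0.2011 in² → 1.29742×10⁻⁴ m²
F = P × A = 2.506×10⁶ × 1.29742×10⁻⁴ = 325.133 N
40.76 cm → 0.4076 m
W = F × d = 325.133 × 0.4076 = 132.524 J
In BTU: 132.524 / 1055.06 = 0.125608 BTU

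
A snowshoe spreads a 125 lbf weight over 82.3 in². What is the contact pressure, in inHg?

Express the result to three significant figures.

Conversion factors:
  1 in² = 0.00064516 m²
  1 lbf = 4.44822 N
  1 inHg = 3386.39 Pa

3.09 inHg

125 lbf × 4.44822 = 556.028 N
82.3 in² × 0.00064516 = 0.0530967 m²
P = F / A = 556.028 N / 0.0530967 m² = 10472 Pa
10472 Pa ÷ (3386.39 Pa/inHg) = 3.09238 inHg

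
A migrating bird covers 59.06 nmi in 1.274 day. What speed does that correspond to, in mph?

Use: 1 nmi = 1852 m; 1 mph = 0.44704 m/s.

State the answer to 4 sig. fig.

2.223 mph

59.06 nmi × 1852 = 109379 m
1.274 day × 86400 = 110074 s
v = d / t = 109379 m / 110074 s = 0.993686 m/s
0.993686 m/s ÷ (0.44704 m/s/mph) = 2.22281 mph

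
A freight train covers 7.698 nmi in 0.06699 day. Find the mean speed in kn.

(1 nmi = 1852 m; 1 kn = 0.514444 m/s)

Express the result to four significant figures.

4.788 kn

7.698 nmi × 1852 = 14256.7 m
0.06699 day × 86400 = 5787.94 s
v = d / t = 14256.7 m / 5787.94 s = 2.46317 m/s
2.46317 m/s ÷ (0.514444 m/s/kn) = 4.78802 kn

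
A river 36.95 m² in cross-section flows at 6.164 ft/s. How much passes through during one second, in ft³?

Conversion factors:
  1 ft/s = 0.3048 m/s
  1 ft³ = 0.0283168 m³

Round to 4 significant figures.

2452 ft³

6.164 ft/s × 0.3048 = 1.87879 m/s
V = v × A × t = 1.87879 m/s × 36.95 m² × 1 s = 69.4213 m³
69.4213 m³ ÷ (0.0283168 m³/ft³) = 2451.59 ft³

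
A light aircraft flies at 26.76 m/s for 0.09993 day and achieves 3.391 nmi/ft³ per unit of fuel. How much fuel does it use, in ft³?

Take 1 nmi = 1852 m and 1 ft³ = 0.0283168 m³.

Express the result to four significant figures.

36.79 ft³

0.09993 day → 8633.95 s
d = v × t = 26.76 × 8633.95 = 231045 m
3.391 nmi/ft³ → 221781 m/m³
V = d / (distance per unit fuel) = 231045 / 221781 = 1.04177 m³
In ft³: 1.04177 / 0.0283168 = 36.7898 ft³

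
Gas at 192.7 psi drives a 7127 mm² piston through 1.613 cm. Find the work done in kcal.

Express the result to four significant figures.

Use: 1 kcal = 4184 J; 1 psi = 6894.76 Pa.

0.03650 kcal

192.7 psi → 1.32862×10⁶ Pa
7127 mm² → 0.007127 m²
F = P × A = 1.32862×10⁶ × 0.007127 = 9469.07 N
1.613 cm → 0.01613 m
W = F × d = 9469.07 × 0.01613 = 152.736 J
In kcal: 152.736 / 4184 = 0.0365048 kcal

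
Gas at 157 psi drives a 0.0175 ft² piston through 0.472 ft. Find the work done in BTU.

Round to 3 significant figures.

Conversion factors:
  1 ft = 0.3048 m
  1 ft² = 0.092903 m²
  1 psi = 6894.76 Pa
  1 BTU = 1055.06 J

157 psi → 1.08248×10⁶ Pa
0.0175 ft² → 0.0016258 m²
F = P × A = 1.08248×10⁶ × 0.0016258 = 1759.9 N
0.472 ft → 0.143866 m
W = F × d = 1759.9 × 0.143866 = 253.19 J
In BTU: 253.19 / 1055.06 = 0.239977 BTU

0.240 BTU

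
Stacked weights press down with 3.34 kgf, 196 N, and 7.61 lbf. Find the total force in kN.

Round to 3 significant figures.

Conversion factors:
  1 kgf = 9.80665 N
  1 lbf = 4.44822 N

0.263 kN

3.34 kgf × 9.80665 = 32.7542 N
196 N (already N)
7.61 lbf × 4.44822 = 33.851 N
Total: 32.7542 + 196 + 33.851 = 262.605 N
In kN: 262.605 / 1000 = 0.262605 kN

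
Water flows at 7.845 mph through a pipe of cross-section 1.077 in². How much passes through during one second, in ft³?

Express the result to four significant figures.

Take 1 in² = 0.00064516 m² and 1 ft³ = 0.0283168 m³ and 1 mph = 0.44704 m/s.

0.08606 ft³

7.845 mph × 0.44704 = 3.50703 m/s
1.077 in² × 0.00064516 = 6.94837×10⁻⁴ m²
V = v × A × t = 3.50703 m/s × 6.94837×10⁻⁴ m² × 1 s = 0.00243681 m³
0.00243681 m³ ÷ (0.0283168 m³/ft³) = 0.0860553 ft³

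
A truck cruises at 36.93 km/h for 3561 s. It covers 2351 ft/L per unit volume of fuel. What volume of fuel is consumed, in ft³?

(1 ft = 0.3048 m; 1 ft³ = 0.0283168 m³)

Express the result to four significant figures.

36.93 km/h → 10.2583 m/s
d = v × t = 10.2583 × 3561 = 36529.8 m
2351 ft/L → 716585 m/m³
V = d / (distance per unit fuel) = 36529.8 / 716585 = 0.0509776 m³
In ft³: 0.0509776 / 0.0283168 = 1.80026 ft³

1.800 ft³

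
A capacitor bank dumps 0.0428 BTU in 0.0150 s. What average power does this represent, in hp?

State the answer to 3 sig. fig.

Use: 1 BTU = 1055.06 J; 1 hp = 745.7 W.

4.04 hp

0.0428 BTU × 1055.06 → 45.1566 J
P = E / t = 45.1566 J / 0.015 s = 3010.44 W
3010.44 W ÷ (745.7 W/hp) = 4.03707 hp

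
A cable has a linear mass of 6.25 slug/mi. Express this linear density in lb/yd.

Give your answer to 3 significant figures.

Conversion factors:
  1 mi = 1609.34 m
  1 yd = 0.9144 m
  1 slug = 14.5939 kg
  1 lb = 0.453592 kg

0.114 lb/yd

6.25 slug/mi × 14.5939 kg/slug ÷ 1609.34 m/mi = 0.0566766 kg/m
0.0566766 kg/m ÷ 0.453592 kg/lb × 0.9144 m/yd = 0.114255 lb/yd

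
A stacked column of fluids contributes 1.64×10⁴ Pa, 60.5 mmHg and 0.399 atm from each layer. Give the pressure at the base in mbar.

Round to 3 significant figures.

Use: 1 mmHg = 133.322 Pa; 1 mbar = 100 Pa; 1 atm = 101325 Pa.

649 mbar

1.64×10⁴ Pa (already Pa)
60.5 mmHg × 133.322 = 8065.98 Pa
0.399 atm × 101325 = 40428.7 Pa
Sum: 16400 + 8065.98 + 40428.7 = 64894.7 Pa
In mbar: 64894.7 / 100 = 648.947 mbar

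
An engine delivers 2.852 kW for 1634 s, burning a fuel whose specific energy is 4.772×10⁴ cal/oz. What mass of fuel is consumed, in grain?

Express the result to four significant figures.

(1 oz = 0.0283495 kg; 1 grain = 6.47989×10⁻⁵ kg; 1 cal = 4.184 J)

1.021×10⁴ grain

2.852 kW → 2852 W
E = P × t = 2852 × 1634 = 4.66017×10⁶ J
4.772×10⁴ cal/oz → 7.04282×10⁶ J/kg
m = E / e_s = 4.66017×10⁶ / 7.04282×10⁶ = 0.661691 kg
In grain: 0.661691 / 6.47989×10⁻⁵ = 10211.5 grain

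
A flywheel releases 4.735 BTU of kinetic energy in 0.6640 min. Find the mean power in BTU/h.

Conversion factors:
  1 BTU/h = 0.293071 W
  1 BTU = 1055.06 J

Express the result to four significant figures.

427.9 BTU/h

4.735 BTU × 1055.06 = 4995.71 J
0.6640 min × 60 = 39.84 s
P = E / t = 4995.71 J / 39.84 s = 125.394 W
125.394 W ÷ (0.293071 W/BTU/h) = 427.862 BTU/h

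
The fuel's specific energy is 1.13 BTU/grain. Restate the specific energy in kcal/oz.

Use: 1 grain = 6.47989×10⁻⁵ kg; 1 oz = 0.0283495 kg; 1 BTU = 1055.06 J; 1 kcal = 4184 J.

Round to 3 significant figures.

125 kcal/oz

1.13 BTU/grain × 1055.06 J/BTU ÷ 6.47989×10⁻⁵ kg/grain = 1.83987×10⁷ J/kg
1.83987×10⁷ J/kg ÷ 4184 J/kcal × 0.0283495 kg/oz = 124.664 kcal/oz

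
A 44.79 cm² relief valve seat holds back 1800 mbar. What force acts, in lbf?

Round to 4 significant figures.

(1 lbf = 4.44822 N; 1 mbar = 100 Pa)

1800 mbar × 100 → 180000 Pa
44.79 cm² × 0.0001 → 0.004479 m²
F = P × A = 180000 Pa × 0.004479 m² = 806.22 N
806.22 N ÷ (4.44822 N/lbf) = 181.246 lbf

181.2 lbf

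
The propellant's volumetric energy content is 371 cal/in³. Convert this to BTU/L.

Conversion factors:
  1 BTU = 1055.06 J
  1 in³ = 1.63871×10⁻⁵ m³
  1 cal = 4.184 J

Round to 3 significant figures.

89.8 BTU/L

371 cal/in³ × 4.184 J/cal ÷ 1.63871×10⁻⁵ m³/in³ = 9.47248×10⁷ J/m³
9.47248×10⁷ J/m³ ÷ 1055.06 J/BTU × 0.001 m³/L = 89.7814 BTU/L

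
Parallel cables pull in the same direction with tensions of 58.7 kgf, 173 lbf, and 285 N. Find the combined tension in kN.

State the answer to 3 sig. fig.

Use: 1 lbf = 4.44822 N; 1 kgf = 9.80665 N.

1.63 kN

58.7 kgf × 9.80665 → 575.65 N
173 lbf × 4.44822 → 769.542 N
285 N (already N)
Combined: 575.65 + 769.542 + 285 = 1630.19 N
In kN: 1630.19 / 1000 = 1.63019 kN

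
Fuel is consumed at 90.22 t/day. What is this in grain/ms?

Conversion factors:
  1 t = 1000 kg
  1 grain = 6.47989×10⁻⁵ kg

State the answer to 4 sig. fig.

16.11 grain/ms

90.22 t/day × 1000 kg/t ÷ 86400 s/day = 1.04421 kg/s
1.04421 kg/s ÷ 6.47989×10⁻⁵ kg/grain × 0.001 s/ms = 16.1146 grain/ms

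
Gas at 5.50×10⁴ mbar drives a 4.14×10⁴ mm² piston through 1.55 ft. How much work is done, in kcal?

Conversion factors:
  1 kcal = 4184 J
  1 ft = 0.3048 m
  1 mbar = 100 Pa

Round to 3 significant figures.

5.50×10⁴ mbar → 5.5×10⁶ Pa
4.14×10⁴ mm² → 0.0414 m²
F = P × A = 5.5×10⁶ × 0.0414 = 227700 N
1.55 ft → 0.47244 m
W = F × d = 227700 × 0.47244 = 107575 J
In kcal: 107575 / 4184 = 25.711 kcal

25.7 kcal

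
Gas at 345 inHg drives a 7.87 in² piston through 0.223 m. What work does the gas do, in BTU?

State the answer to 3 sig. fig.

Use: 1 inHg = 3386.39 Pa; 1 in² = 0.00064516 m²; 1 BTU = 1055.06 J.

345 inHg → 1.1683×10⁶ Pa
7.87 in² → 0.00507741 m²
F = P × A = 1.1683×10⁶ × 0.00507741 = 5931.94 N
W = F × d = 5931.94 × 0.223 = 1322.82 J
In BTU: 1322.82 / 1055.06 = 1.25379 BTU

1.25 BTU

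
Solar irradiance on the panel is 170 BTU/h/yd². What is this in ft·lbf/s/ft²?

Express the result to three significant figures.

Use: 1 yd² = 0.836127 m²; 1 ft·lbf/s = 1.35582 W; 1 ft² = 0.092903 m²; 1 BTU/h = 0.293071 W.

4.08 ft·lbf/s/ft²

170 BTU/h/yd² × 0.293071 W/BTU/h ÷ 0.836127 m²/yd² = 59.5867 W/m²
59.5867 W/m² ÷ 1.35582 W/ft·lbf/s × 0.092903 m²/ft² = 4.08298 ft·lbf/s/ft²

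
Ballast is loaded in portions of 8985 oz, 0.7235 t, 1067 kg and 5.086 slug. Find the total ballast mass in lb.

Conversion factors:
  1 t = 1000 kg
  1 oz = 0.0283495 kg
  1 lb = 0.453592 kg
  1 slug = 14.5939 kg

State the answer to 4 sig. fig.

8985 oz × 0.0283495 → 254.72 kg
0.7235 t × 1000 → 723.5 kg
1067 kg (already kg)
5.086 slug × 14.5939 → 74.2246 kg
Sum: 254.72 + 723.5 + 1067 + 74.2246 = 2119.44 kg
In lb: 2119.44 / 0.453592 = 4672.57 lb

4673 lb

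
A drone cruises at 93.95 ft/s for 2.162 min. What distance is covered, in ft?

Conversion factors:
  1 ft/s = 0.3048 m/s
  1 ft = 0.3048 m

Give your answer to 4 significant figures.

93.95 ft/s × 0.3048 → 28.636 m/s
2.162 min × 60 → 129.72 s
d = v × t = 28.636 m/s × 129.72 s = 3714.66 m
3714.66 m ÷ (0.3048 m/ft) = 12187.2 ft

1.219×10⁴ ft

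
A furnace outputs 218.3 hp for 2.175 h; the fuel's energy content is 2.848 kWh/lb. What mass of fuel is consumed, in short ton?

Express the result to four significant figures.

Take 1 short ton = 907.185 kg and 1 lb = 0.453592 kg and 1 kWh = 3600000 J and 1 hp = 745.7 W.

0.06216 short ton

218.3 hp → 162786 W
2.175 h → 7830 s
E = P × t = 162786 × 7830 = 1.27461×10⁹ J
2.848 kWh/lb → 2.26036×10⁷ J/kg
m = E / e_s = 1.27461×10⁹ / 2.26036×10⁷ = 56.3897 kg
In short ton: 56.3897 / 907.185 = 0.062159 short ton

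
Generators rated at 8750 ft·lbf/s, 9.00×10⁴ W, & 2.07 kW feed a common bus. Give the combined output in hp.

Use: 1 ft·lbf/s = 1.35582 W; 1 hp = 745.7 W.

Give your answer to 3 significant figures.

139 hp

8750 ft·lbf/s × 1.35582 = 11863.4 W
9.00×10⁴ W (already W)
2.07 kW × 1000 = 2070 W
Total: 11863.4 + 90000 + 2070 = 103933 W
In hp: 103933 / 745.7 = 139.376 hp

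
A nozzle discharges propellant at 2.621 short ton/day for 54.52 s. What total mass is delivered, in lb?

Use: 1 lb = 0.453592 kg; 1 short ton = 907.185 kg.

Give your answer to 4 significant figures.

3.308 lb

2.621 short ton/day → 0.02752 kg/s
m = ṁ × t = 0.02752 × 54.52 = 1.50039 kg
In lb: 1.50039 / 0.453592 = 3.3078 lb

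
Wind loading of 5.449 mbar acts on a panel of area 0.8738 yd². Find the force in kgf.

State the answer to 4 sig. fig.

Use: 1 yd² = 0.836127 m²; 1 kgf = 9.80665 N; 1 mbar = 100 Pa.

40.60 kgf

5.449 mbar × 100 → 544.9 Pa
0.8738 yd² × 0.836127 → 0.730608 m²
F = P × A = 544.9 Pa × 0.730608 m² = 398.108 N
398.108 N ÷ (9.80665 N/kgf) = 40.5957 kgf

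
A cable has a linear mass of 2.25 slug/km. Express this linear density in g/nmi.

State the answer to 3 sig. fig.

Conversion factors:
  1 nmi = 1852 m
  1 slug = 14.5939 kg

2.25 slug/km × 14.5939 kg/slug ÷ 1000 m/km = 0.0328363 kg/m
0.0328363 kg/m ÷ 0.001 kg/g × 1852 m/nmi = 60812.8 g/nmi

6.08×10⁴ g/nmi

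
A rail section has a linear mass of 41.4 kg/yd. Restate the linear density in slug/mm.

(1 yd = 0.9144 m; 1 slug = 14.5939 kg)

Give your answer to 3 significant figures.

41.4 kg/yd ÷ 0.9144 m/yd = 45.2756 kg/m
45.2756 kg/m ÷ 14.5939 kg/slug × 0.001 m/mm = 0.00310236 slug/mm

0.00310 slug/mm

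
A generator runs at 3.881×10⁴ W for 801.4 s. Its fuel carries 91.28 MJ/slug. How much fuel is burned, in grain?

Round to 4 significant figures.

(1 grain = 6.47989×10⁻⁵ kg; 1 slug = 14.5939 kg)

7.674×10⁴ grain

E = P × t = 38810 × 801.4 = 3.11023×10⁷ J
91.28 MJ/slug → 6.25467×10⁶ J/kg
m = E / e_s = 3.11023×10⁷ / 6.25467×10⁶ = 4.97265 kg
In grain: 4.97265 / 6.47989×10⁻⁵ = 76739.7 grain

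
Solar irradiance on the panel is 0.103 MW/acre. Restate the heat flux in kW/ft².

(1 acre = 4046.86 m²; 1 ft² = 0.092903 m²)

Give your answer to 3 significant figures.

0.00236 kW/ft²

0.103 MW/acre × 1000000 W/MW ÷ 4046.86 m²/acre = 25.4518 W/m²
25.4518 W/m² ÷ 1000 W/kW × 0.092903 m²/ft² = 0.00236455 kW/ft²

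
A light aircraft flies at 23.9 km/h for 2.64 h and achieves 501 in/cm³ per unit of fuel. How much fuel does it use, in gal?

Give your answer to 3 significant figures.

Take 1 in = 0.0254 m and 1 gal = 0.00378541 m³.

23.9 km/h → 6.63889 m/s
2.64 h → 9504 s
d = v × t = 6.63889 × 9504 = 63096 m
501 in/cm³ → 1.27254×10⁷ m/m³
V = d / (distance per unit fuel) = 63096 / 1.27254×10⁷ = 0.00495827 m³
In gal: 0.00495827 / 0.00378541 = 1.30984 gal

1.31 gal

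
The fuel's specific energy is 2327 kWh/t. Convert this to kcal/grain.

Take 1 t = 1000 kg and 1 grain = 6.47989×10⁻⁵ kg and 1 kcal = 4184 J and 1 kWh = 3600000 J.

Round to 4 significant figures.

0.1297 kcal/grain

2327 kWh/t × 3600000 J/kWh ÷ 1000 kg/t = 8.3772×10⁶ J/kg
8.3772×10⁶ J/kg ÷ 4184 J/kcal × 6.47989×10⁻⁵ kg/grain = 0.12974 kcal/grain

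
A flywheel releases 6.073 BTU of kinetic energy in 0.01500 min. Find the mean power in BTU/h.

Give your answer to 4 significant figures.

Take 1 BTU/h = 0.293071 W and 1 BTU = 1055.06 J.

6.073 BTU × 1055.06 = 6407.38 J
0.01500 min × 60 = 0.9 s
P = E / t = 6407.38 J / 0.9 s = 7119.31 W
7119.31 W ÷ (0.293071 W/BTU/h) = 24292.1 BTU/h

2.429×10⁴ BTU/h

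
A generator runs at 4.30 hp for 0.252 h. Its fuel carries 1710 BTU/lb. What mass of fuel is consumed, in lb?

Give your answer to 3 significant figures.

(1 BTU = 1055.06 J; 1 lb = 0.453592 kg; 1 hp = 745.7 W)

1.61 lb

4.30 hp → 3206.51 W
0.252 h → 907.2 s
E = P × t = 3206.51 × 907.2 = 2.90895×10⁶ J
1710 BTU/lb → 3.97748×10⁶ J/kg
m = E / e_s = 2.90895×10⁶ / 3.97748×10⁶ = 0.731355 kg
In lb: 0.731355 / 0.453592 = 1.61236 lb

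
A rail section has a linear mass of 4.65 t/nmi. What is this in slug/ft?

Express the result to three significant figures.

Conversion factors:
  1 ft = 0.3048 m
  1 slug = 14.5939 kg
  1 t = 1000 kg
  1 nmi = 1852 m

4.65 t/nmi × 1000 kg/t ÷ 1852 m/nmi = 2.5108 kg/m
2.5108 kg/m ÷ 14.5939 kg/slug × 0.3048 m/ft = 0.0524392 slug/ft

0.0524 slug/ft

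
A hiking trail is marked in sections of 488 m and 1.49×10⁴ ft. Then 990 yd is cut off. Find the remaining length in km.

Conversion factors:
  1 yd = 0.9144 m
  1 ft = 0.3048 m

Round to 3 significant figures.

488 m (already m)
1.49×10⁴ ft × 0.3048 = 4541.52 m
990 yd × 0.9144 = 905.256 m
Result: 488 + 4541.52 − 905.256 = 4124.26 m
In km: 4124.26 / 1000 = 4.12426 km

4.12 km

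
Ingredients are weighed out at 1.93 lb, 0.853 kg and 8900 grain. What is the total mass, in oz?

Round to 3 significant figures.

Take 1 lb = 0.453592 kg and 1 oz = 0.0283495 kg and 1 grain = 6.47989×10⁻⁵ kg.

81.3 oz

1.93 lb × 0.453592 = 0.875433 kg
0.853 kg (already kg)
8900 grain × 6.47989×10⁻⁵ = 0.57671 kg
Total: 0.875433 + 0.853 + 0.57671 = 2.30514 kg
In oz: 2.30514 / 0.0283495 = 81.3115 oz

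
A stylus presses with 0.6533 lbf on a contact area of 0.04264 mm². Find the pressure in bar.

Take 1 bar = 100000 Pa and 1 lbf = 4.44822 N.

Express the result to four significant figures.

681.5 bar

0.6533 lbf × 4.44822 → 2.90602 N
0.04264 mm² × 10⁻⁶ → 4.264×10⁻⁸ m²
P = F / A = 2.90602 N / 4.264×10⁻⁸ m² = 6.81524×10⁷ Pa
6.81524×10⁷ Pa ÷ (100000 Pa/bar) = 681.524 bar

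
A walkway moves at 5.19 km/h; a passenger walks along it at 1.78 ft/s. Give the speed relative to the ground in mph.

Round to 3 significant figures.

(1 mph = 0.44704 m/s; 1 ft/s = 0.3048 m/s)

5.19 km/h × (1/3.6) = 1.44167 m/s
1.78 ft/s × 0.3048 = 0.542544 m/s
Total: 1.44167 + 0.542544 = 1.98421 m/s
In mph: 1.98421 / 0.44704 = 4.43855 mph

4.44 mph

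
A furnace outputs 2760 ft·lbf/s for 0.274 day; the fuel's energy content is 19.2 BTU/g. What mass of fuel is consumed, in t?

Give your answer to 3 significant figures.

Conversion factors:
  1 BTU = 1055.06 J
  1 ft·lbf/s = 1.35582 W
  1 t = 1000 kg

0.00437 t

2760 ft·lbf/s → 3742.06 W
0.274 day → 23673.6 s
E = P × t = 3742.06 × 23673.6 = 8.8588×10⁷ J
19.2 BTU/g → 2.02572×10⁷ J/kg
m = E / e_s = 8.8588×10⁷ / 2.02572×10⁷ = 4.37316 kg
In t: 4.37316 / 1000 = 0.00437316 t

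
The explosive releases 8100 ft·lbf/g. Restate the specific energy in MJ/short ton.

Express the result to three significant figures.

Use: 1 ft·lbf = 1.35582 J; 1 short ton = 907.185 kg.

9960 MJ/short ton

8100 ft·lbf/g × 1.35582 J/ft·lbf ÷ 0.001 kg/g = 1.09821×10⁷ J/kg
1.09821×10⁷ J/kg ÷ 1000000 J/MJ × 907.185 kg/short ton = 9962.8 MJ/short ton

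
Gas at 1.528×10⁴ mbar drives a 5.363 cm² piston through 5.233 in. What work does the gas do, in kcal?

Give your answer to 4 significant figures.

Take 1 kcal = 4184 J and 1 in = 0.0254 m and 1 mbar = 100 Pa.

1.528×10⁴ mbar → 1.528×10⁶ Pa
5.363 cm² → 5.363×10⁻⁴ m²
F = P × A = 1.528×10⁶ × 5.363×10⁻⁴ = 819.466 N
5.233 in → 0.132918 m
W = F × d = 819.466 × 0.132918 = 108.922 J
In kcal: 108.922 / 4184 = 0.026033 kcal

0.02603 kcal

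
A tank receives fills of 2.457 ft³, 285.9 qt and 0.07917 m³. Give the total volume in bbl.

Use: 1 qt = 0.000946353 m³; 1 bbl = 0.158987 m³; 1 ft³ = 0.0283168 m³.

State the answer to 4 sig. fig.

2.637 bbl

2.457 ft³ × 0.0283168 = 0.0695744 m³
285.9 qt × 0.000946353 = 0.270562 m³
0.07917 m³ (already m³)
Combined: 0.0695744 + 0.270562 + 0.07917 = 0.419306 m³
In bbl: 0.419306 / 0.158987 = 2.63736 bbl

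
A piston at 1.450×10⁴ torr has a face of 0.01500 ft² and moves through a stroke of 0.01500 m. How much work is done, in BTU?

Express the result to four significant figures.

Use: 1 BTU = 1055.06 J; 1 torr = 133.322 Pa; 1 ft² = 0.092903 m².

1.450×10⁴ torr → 1.93317×10⁶ Pa
0.01500 ft² → 0.00139354 m²
F = P × A = 1.93317×10⁶ × 0.00139354 = 2693.95 N
W = F × d = 2693.95 × 0.015 = 40.4092 J
In BTU: 40.4092 / 1055.06 = 0.0383004 BTU

0.03830 BTU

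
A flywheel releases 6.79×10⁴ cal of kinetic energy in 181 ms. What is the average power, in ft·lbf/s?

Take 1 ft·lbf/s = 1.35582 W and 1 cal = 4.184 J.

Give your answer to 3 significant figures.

1.16×10⁶ ft·lbf/s

6.79×10⁴ cal × 4.184 = 284094 J
181 ms × 0.001 = 0.181 s
P = E / t = 284094 J / 0.181 s = 1.56958×10⁶ W
1.56958×10⁶ W ÷ (1.35582 W/ft·lbf/s) = 1.15766×10⁶ ft·lbf/s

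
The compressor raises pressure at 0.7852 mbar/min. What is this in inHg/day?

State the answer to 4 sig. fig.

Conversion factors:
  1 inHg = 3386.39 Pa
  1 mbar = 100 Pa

0.7852 mbar/min × 100 Pa/mbar ÷ 60 s/min = 1.30867 Pa/s
1.30867 Pa/s ÷ 3386.39 Pa/inHg × 86400 s/day = 33.3893 inHg/day

33.39 inHg/day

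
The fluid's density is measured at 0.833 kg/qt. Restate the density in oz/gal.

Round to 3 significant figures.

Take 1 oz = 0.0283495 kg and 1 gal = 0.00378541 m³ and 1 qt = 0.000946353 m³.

0.833 kg/qt ÷ 0.000946353 m³/qt = 880.221 kg/m³
880.221 kg/m³ ÷ 0.0283495 kg/oz × 0.00378541 m³/gal = 117.533 oz/gal

118 oz/gal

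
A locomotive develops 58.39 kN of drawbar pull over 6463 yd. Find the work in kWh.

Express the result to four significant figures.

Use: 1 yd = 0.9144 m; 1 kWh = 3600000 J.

58.39 kN × 1000 → 58390 N
6463 yd × 0.9144 → 5909.77 m
W = F × d = 58390 N × 5909.77 m = 3.45071×10⁸ J
3.45071×10⁸ J ÷ (3600000 J/kWh) = 95.8531 kWh

95.85 kWh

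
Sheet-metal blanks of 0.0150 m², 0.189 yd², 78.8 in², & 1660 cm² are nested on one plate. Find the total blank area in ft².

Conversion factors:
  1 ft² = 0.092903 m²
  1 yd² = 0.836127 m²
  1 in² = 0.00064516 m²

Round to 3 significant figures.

4.20 ft²

0.0150 m² (already m²)
0.189 yd² × 0.836127 = 0.158028 m²
78.8 in² × 0.00064516 = 0.0508386 m²
1660 cm² × 0.0001 = 0.166 m²
Sum: 0.015 + 0.158028 + 0.0508386 + 0.166 = 0.389867 m²
In ft²: 0.389867 / 0.092903 = 4.1965 ft²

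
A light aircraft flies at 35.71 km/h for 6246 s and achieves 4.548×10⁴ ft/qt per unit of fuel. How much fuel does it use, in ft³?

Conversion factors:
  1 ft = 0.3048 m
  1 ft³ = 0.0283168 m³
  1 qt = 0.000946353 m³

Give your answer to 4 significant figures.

35.71 km/h → 9.91944 m/s
d = v × t = 9.91944 × 6246 = 61956.8 m
4.548×10⁴ ft/qt → 1.46481×10⁷ m/m³
V = d / (distance per unit fuel) = 61956.8 / 1.46481×10⁷ = 0.00422968 m³
In ft³: 0.00422968 / 0.0283168 = 0.14937 ft³

0.1494 ft³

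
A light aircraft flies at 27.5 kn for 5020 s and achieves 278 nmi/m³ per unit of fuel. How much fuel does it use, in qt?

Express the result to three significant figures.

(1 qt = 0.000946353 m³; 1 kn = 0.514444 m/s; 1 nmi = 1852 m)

27.5 kn → 14.1472 m/s
d = v × t = 14.1472 × 5020 = 71018.9 m
278 nmi/m³ → 514856 m/m³
V = d / (distance per unit fuel) = 71018.9 / 514856 = 0.137939 m³
In qt: 0.137939 / 0.000946353 = 145.759 qt

146 qt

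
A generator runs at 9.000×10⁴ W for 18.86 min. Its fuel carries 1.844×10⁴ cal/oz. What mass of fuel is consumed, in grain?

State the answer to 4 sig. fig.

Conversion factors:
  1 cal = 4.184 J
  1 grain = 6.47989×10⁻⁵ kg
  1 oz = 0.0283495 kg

5.775×10⁵ grain

18.86 min → 1131.6 s
E = P × t = 90000 × 1131.6 = 1.01844×10⁸ J
1.844×10⁴ cal/oz → 2.72149×10⁶ J/kg
m = E / e_s = 1.01844×10⁸ / 2.72149×10⁶ = 37.4221 kg
In grain: 37.4221 / 6.47989×10⁻⁵ = 577511 grain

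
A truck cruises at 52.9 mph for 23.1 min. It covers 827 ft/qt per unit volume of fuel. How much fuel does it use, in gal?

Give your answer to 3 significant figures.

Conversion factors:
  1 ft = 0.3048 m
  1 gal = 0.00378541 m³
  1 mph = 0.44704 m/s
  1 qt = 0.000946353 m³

32.5 gal

52.9 mph → 23.6484 m/s
23.1 min → 1386 s
d = v × t = 23.6484 × 1386 = 32776.7 m
827 ft/qt → 266359 m/m³
V = d / (distance per unit fuel) = 32776.7 / 266359 = 0.123055 m³
In gal: 0.123055 / 0.00378541 = 32.5077 gal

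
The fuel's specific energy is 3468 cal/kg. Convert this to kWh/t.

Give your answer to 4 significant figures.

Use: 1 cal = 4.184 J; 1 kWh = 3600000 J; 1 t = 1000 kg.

3468 cal/kg × 4.184 J/cal = 14510.1 J/kg
14510.1 J/kg ÷ 3600000 J/kWh × 1000 kg/t = 4.03058 kWh/t

4.031 kWh/t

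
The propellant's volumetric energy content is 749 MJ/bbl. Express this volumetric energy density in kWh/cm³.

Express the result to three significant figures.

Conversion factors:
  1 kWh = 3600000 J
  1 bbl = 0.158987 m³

749 MJ/bbl × 1000000 J/MJ ÷ 0.158987 m³/bbl = 4.71108×10⁹ J/m³
4.71108×10⁹ J/m³ ÷ 3600000 J/kWh × 10⁻⁶ m³/cm³ = 0.00130863 kWh/cm³

0.00131 kWh/cm³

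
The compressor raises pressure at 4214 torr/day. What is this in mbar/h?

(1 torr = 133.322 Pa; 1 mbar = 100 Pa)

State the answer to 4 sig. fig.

4214 torr/day × 133.322 Pa/torr ÷ 86400 s/day = 6.50253 Pa/s
6.50253 Pa/s ÷ 100 Pa/mbar × 3600 s/h = 234.091 mbar/h

234.1 mbar/h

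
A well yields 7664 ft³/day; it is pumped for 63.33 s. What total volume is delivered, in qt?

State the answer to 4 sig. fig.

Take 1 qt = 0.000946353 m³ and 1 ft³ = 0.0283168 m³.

168.1 qt

7664 ft³/day → 0.00251181 m³/s
V = Q × t = 0.00251181 × 63.33 = 0.159073 m³
In qt: 0.159073 / 0.000946353 = 168.091 qt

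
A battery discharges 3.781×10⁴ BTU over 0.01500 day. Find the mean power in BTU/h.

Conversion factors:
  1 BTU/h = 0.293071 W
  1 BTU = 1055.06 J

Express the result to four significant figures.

1.050×10⁵ BTU/h

3.781×10⁴ BTU × 1055.06 → 3.98918×10⁷ J
0.01500 day × 86400 → 1296 s
P = E / t = 3.98918×10⁷ J / 1296 s = 30780.7 W
30780.7 W ÷ (0.293071 W/BTU/h) = 105028 BTU/h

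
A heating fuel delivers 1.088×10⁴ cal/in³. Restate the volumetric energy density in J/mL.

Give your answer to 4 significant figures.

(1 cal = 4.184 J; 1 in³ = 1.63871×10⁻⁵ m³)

2778 J/mL

1.088×10⁴ cal/in³ × 4.184 J/cal ÷ 1.63871×10⁻⁵ m³/in³ = 2.77791×10⁹ J/m³
2.77791×10⁹ J/m³ × 10⁻⁶ m³/mL = 2777.91 J/mL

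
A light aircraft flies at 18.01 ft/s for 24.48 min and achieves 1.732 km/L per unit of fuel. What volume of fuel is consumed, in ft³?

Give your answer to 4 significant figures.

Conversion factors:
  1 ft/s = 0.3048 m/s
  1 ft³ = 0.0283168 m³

18.01 ft/s → 5.48945 m/s
24.48 min → 1468.8 s
d = v × t = 5.48945 × 1468.8 = 8062.9 m
1.732 km/L → 1.732×10⁶ m/m³
V = d / (distance per unit fuel) = 8062.9 / 1.732×10⁶ = 0.00465525 m³
In ft³: 0.00465525 / 0.0283168 = 0.164399 ft³

0.1644 ft³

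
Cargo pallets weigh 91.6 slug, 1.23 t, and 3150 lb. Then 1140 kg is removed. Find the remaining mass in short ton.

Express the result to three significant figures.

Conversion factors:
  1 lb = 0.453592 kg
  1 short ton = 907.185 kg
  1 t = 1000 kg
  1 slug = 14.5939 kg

91.6 slug × 14.5939 = 1336.8 kg
1.23 t × 1000 = 1230 kg
3150 lb × 0.453592 = 1428.81 kg
1140 kg (already kg)
Net: 1336.8 + 1230 + 1428.81 − 1140 = 2855.61 kg
In short ton: 2855.61 / 907.185 = 3.14777 short ton

3.15 short ton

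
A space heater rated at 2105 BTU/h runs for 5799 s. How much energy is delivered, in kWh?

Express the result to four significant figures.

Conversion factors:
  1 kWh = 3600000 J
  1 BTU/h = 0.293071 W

2105 BTU/h × 0.293071 = 616.914 W
E = P × t = 616.914 W × 5799 s = 3.57748×10⁶ J
3.57748×10⁶ J ÷ (3600000 J/kWh) = 0.993744 kWh

0.9937 kWh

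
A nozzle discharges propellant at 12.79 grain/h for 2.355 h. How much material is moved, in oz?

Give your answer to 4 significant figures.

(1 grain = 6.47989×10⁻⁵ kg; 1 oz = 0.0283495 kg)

0.06885 oz

12.79 grain/h → 2.30216×10⁻⁷ kg/s
2.355 h → 8478 s
m = ṁ × t = 2.30216×10⁻⁷ × 8478 = 0.00195177 kg
In oz: 0.00195177 / 0.0283495 = 0.0688467 oz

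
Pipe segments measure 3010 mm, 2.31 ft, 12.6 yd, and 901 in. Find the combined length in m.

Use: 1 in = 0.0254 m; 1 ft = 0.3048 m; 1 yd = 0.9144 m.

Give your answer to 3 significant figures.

3010 mm × 0.001 = 3.01 m
2.31 ft × 0.3048 = 0.704088 m
12.6 yd × 0.9144 = 11.5214 m
901 in × 0.0254 = 22.8854 m
Sum: 3.01 + 0.704088 + 11.5214 + 22.8854 = 38.1209 m

38.1 m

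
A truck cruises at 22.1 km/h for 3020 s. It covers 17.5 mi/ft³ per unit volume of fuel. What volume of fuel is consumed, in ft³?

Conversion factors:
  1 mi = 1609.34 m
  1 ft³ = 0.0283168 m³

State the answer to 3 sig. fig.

0.658 ft³

22.1 km/h → 6.13889 m/s
d = v × t = 6.13889 × 3020 = 18539.4 m
17.5 mi/ft³ → 994584 m/m³
V = d / (distance per unit fuel) = 18539.4 / 994584 = 0.0186404 m³
In ft³: 0.0186404 / 0.0283168 = 0.658281 ft³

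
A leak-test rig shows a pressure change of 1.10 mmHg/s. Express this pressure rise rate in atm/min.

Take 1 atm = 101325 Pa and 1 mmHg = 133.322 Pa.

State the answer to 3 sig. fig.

0.0868 atm/min

1.10 mmHg/s × 133.322 Pa/mmHg = 146.654 Pa/s
146.654 Pa/s ÷ 101325 Pa/atm × 60 s/min = 0.0868417 atm/min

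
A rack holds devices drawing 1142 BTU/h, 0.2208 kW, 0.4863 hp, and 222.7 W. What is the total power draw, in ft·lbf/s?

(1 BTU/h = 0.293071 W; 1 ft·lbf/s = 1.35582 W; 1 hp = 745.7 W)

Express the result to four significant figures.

1142 BTU/h × 0.293071 = 334.687 W
0.2208 kW × 1000 = 220.8 W
0.4863 hp × 745.7 = 362.634 W
222.7 W (already W)
Combined: 334.687 + 220.8 + 362.634 + 222.7 = 1140.82 W
In ft·lbf/s: 1140.82 / 1.35582 = 841.424 ft·lbf/s

841.4 ft·lbf/s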